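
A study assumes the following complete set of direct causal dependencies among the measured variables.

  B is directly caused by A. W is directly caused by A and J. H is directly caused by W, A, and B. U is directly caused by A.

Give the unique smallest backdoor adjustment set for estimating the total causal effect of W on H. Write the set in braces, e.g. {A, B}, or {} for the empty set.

{A}

Variables eligible for adjustment (non-descendants of W, excluding W and H): {A, B, J, U}.
Backdoor paths from W to H:
  P1: W <- A -> B -> H
  P2: W <- A -> H
The empty set is not sufficient: P1 (W <- A -> B -> H) has no collider blocking it and no conditioned non-collider, so it is open.
Try {A}:
  P1: blocked at fork node A ∈ conditioning set.
  P2: blocked at fork node A ∈ conditioning set.
{A} contains no descendant of W and blocks every backdoor path.
No other singleton works — e.g. {J} leaves P1 open — so {A} is the unique smallest valid adjustment set.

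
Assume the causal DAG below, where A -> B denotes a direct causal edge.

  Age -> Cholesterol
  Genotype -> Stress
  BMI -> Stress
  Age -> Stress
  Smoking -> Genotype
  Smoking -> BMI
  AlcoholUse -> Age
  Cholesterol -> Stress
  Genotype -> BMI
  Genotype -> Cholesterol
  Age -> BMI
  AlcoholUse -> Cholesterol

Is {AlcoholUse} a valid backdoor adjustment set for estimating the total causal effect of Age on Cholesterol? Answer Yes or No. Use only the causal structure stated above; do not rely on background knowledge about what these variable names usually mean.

Backdoor paths from Age to Cholesterol (paths whose first edge points into Age):
  P1: Age <- AlcoholUse -> Cholesterol
Condition 1 (no descendant of Age in the set): holds — descendants of Age are {BMI, Cholesterol, Stress}; none are in {AlcoholUse}.
Condition 2 (every backdoor path blocked by {AlcoholUse}):
  P1: blocked at fork node AlcoholUse ∈ conditioning set.
{AlcoholUse} satisfies the backdoor criterion.

Yes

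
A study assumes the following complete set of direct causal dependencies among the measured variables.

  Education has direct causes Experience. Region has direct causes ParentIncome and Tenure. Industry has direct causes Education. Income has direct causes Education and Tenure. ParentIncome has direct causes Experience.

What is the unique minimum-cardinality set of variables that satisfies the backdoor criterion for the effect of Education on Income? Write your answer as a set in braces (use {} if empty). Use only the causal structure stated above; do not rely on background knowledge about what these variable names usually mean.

Variables eligible for adjustment (non-descendants of Education, excluding Education and Income): {Experience, ParentIncome, Region, Tenure}.
Backdoor paths from Education to Income:
  P1: Education <- Experience -> ParentIncome -> Region <- Tenure -> Income
Each backdoor path contains an unconditioned collider, so every path is already blocked with the empty conditioning set:
  P1: blocked at collider Region (neither it nor any descendant is in the conditioning set).
The empty set is therefore the unique smallest valid set.

{}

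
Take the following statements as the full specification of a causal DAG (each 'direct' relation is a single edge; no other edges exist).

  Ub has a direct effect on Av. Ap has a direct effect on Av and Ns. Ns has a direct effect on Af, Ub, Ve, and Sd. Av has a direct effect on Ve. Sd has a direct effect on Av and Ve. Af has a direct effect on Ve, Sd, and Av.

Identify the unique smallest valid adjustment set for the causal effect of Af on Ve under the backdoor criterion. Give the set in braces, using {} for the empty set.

Variables eligible for adjustment (non-descendants of Af, excluding Af and Ve): {Ap, Ns, Ub}.
Backdoor paths from Af to Ve:
  P1: Af <- Ns <- Ap -> Av <- Sd -> Ve
  P2: Af <- Ns <- Ap -> Av -> Ve
  P3: Af <- Ns -> Ub -> Av <- Sd -> Ve
  P4: Af <- Ns -> Ub -> Av -> Ve
  P5: Af <- Ns -> Sd -> Av -> Ve
  P6: Af <- Ns -> Sd -> Ve
  P7: Af <- Ns -> Ve
The empty set is not sufficient: P2 (Af <- Ns <- Ap -> Av -> Ve) has no collider blocking it and no conditioned non-collider, so it is open.
Try {Ns}:
  P1: blocked at chain node Ns ∈ conditioning set.
  P2: blocked at chain node Ns ∈ conditioning set.
  P3: blocked at fork node Ns ∈ conditioning set.
  P4: blocked at fork node Ns ∈ conditioning set.
  P5: blocked at fork node Ns ∈ conditioning set.
  P6: blocked at fork node Ns ∈ conditioning set.
  P7: blocked at fork node Ns ∈ conditioning set.
{Ns} contains no descendant of Af and blocks every backdoor path.
No other singleton works — e.g. {Ap} leaves P4 open — so {Ns} is the unique smallest valid adjustment set.

{Ns}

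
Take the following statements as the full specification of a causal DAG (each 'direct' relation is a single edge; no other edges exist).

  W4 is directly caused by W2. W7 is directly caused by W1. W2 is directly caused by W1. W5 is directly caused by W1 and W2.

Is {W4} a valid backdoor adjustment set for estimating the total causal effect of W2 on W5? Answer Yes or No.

Backdoor paths from W2 to W5 (paths whose first edge points into W2):
  P1: W2 <- W1 -> W5
Condition 1 (no descendant of W2 in the set): FAILS — W4 is a descendant of W2.
Condition 2 (every backdoor path blocked by {W4}):
  P1: open — no interior node is in the conditioning set.
{W4} does not satisfy the backdoor criterion.

No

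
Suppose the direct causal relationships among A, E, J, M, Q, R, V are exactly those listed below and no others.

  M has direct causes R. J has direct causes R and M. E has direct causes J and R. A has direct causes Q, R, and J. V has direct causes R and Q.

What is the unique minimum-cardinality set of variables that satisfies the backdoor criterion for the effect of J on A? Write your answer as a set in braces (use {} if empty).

{R}

Variables eligible for adjustment (non-descendants of J, excluding J and A): {M, Q, R, V}.
Backdoor paths from J to A:
  P1: J <- R -> A
  P2: J <- R -> V <- Q -> A
  P3: J <- M <- R -> A
  P4: J <- M <- R -> V <- Q -> A
The empty set is not sufficient: P1 (J <- R -> A) has no collider blocking it and no conditioned non-collider, so it is open.
Try {R}:
  P1: blocked at fork node R ∈ conditioning set.
  P2: blocked at fork node R ∈ conditioning set.
  P3: blocked at fork node R ∈ conditioning set.
  P4: blocked at fork node R ∈ conditioning set.
{R} contains no descendant of J and blocks every backdoor path.
No other singleton works — e.g. {M} leaves P1 open — so {R} is the unique smallest valid adjustment set.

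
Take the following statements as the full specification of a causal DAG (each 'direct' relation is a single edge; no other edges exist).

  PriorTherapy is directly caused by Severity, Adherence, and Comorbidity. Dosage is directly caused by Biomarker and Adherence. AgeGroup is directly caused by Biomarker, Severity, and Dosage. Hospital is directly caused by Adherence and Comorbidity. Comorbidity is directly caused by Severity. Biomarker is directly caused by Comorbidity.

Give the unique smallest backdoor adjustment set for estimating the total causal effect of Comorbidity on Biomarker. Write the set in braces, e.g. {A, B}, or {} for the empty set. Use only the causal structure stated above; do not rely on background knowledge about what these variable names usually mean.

{}

Variables eligible for adjustment (non-descendants of Comorbidity, excluding Comorbidity and Biomarker): {Adherence, Severity}.
Backdoor paths from Comorbidity to Biomarker:
  P1: Comorbidity <- Severity -> PriorTherapy <- Adherence -> Dosage <- Biomarker
  P2: Comorbidity <- Severity -> PriorTherapy <- Adherence -> Dosage -> AgeGroup <- Biomarker
  P3: Comorbidity <- Severity -> AgeGroup <- Biomarker
  P4: Comorbidity <- Severity -> AgeGroup <- Dosage <- Biomarker
Each backdoor path contains an unconditioned collider, so every path is already blocked with the empty conditioning set:
  P1: blocked at collider PriorTherapy (neither it nor any descendant is in the conditioning set).
  P2: blocked at collider PriorTherapy (neither it nor any descendant is in the conditioning set).
  P3: blocked at collider AgeGroup (neither it nor any descendant is in the conditioning set).
  P4: blocked at collider AgeGroup (neither it nor any descendant is in the conditioning set).
The empty set is therefore the unique smallest valid set.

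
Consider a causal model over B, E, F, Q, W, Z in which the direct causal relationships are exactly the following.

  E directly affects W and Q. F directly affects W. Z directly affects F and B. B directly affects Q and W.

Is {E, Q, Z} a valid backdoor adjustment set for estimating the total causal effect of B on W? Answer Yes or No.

Backdoor paths from B to W (paths whose first edge points into B):
  P1: B <- Z -> F -> W
Condition 1 (no descendant of B in the set): FAILS — Q is a descendant of B.
Condition 2 (every backdoor path blocked by {E, Q, Z}):
  P1: blocked at fork node Z ∈ conditioning set.
{E, Q, Z} does not satisfy the backdoor criterion.

No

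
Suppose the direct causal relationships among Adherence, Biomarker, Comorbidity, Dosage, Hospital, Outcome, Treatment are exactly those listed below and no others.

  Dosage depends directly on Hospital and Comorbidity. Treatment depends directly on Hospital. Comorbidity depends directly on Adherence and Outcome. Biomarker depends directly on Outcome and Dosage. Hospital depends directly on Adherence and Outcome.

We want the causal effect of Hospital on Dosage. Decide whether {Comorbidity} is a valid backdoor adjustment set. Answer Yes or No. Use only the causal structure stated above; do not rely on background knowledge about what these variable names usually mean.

Backdoor paths from Hospital to Dosage (paths whose first edge points into Hospital):
  P1: Hospital <- Adherence -> Comorbidity <- Outcome -> Biomarker <- Dosage
  P2: Hospital <- Adherence -> Comorbidity -> Dosage
  P3: Hospital <- Outcome -> Comorbidity -> Dosage
  P4: Hospital <- Outcome -> Biomarker <- Dosage
Condition 1 (no descendant of Hospital in the set): holds — descendants of Hospital are {Biomarker, Dosage, Treatment}; none are in {Comorbidity}.
Condition 2 (every backdoor path blocked by {Comorbidity}):
  P1: blocked at collider Biomarker (neither it nor any descendant is in the conditioning set).
  P2: blocked at chain node Comorbidity ∈ conditioning set.
  P3: blocked at chain node Comorbidity ∈ conditioning set.
  P4: blocked at collider Biomarker (neither it nor any descendant is in the conditioning set).
{Comorbidity} satisfies the backdoor criterion.

Yes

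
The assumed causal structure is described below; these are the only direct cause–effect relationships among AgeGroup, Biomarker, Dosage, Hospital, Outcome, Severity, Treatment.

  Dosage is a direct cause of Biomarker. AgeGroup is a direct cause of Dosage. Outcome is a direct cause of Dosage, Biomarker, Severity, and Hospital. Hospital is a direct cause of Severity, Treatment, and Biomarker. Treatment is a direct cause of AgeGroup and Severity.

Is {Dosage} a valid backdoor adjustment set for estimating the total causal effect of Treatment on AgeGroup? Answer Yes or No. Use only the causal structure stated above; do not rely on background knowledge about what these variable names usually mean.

Backdoor paths from Treatment to AgeGroup (paths whose first edge points into Treatment):
  P1: Treatment <- Hospital <- Outcome -> Dosage <- AgeGroup
  P2: Treatment <- Hospital <- Outcome -> Biomarker <- Dosage <- AgeGroup
  P3: Treatment <- Hospital -> Biomarker <- Outcome -> Dosage <- AgeGroup
  P4: Treatment <- Hospital -> Biomarker <- Dosage <- AgeGroup
  P5: Treatment <- Hospital -> Severity <- Outcome -> Dosage <- AgeGroup
  P6: Treatment <- Hospital -> Severity <- Outcome -> Biomarker <- Dosage <- AgeGroup
Condition 1 (no descendant of Treatment in the set): FAILS — Dosage is a descendant of Treatment.
Condition 2 (every backdoor path blocked by {Dosage}):
  P1: open — collider(s) Dosage are conditioned on (or have a conditioned descendant) and no non-collider on the path is in the set.
  P2: blocked at collider Biomarker (neither it nor any descendant is in the conditioning set).
  P3: blocked at collider Biomarker (neither it nor any descendant is in the conditioning set).
  P4: blocked at collider Biomarker (neither it nor any descendant is in the conditioning set).
  P5: blocked at collider Severity (neither it nor any descendant is in the conditioning set).
  P6: blocked at collider Severity (neither it nor any descendant is in the conditioning set).
{Dosage} does not satisfy the backdoor criterion.

No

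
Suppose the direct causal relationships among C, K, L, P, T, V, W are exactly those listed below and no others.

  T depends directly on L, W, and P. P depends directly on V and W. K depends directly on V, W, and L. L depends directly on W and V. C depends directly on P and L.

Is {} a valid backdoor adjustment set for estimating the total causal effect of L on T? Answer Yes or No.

No

Backdoor paths from L to T (paths whose first edge points into L):
  P1: L <- W -> P -> T
  P2: L <- W -> K <- V -> P -> T
  P3: L <- W -> T
  P4: L <- V -> P <- W -> T
  P5: L <- V -> P -> T
  P6: L <- V -> K <- W -> P -> T
  P7: L <- V -> K <- W -> T
Condition 1 (no descendant of L in the set): holds — descendants of L are {C, K, T}; none are in {}.
Condition 2 (every backdoor path blocked by {}):
  P1: open — no interior node is in the conditioning set.
  P2: blocked at collider K (neither it nor any descendant is in the conditioning set).
  P3: open — no interior node is in the conditioning set.
  P4: blocked at collider P (neither it nor any descendant is in the conditioning set).
  P5: open — no interior node is in the conditioning set.
  P6: blocked at collider K (neither it nor any descendant is in the conditioning set).
  P7: blocked at collider K (neither it nor any descendant is in the conditioning set).
{} does not satisfy the backdoor criterion.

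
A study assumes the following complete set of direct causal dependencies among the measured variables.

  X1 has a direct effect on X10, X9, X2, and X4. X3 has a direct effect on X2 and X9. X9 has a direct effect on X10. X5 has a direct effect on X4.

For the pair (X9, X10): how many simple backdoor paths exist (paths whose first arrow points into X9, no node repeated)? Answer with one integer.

A backdoor path from X9 to X10 is any simple undirected path whose first edge points into X9 (i.e. leaves X9 via a parent).
Parents of X9: {X1, X3}.
Enumerating:
  P1: X9 <- X1 -> X10
  P2: X9 <- X3 -> X2 <- X1 -> X10
That exhausts the simple backdoor paths. Count: 2.

2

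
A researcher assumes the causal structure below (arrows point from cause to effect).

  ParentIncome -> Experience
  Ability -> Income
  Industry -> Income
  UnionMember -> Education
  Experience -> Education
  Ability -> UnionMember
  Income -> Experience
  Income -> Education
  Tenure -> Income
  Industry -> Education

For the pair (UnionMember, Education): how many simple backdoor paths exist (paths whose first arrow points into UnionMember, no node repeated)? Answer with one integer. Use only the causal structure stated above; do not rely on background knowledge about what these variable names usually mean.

A backdoor path from UnionMember to Education is any simple undirected path whose first edge points into UnionMember (i.e. leaves UnionMember via a parent).
Parents of UnionMember: {Ability}.
Enumerating:
  P1: UnionMember <- Ability -> Income <- Industry -> Education
  P2: UnionMember <- Ability -> Income -> Experience -> Education
  P3: UnionMember <- Ability -> Income -> Education
That exhausts the simple backdoor paths. Count: 3.

3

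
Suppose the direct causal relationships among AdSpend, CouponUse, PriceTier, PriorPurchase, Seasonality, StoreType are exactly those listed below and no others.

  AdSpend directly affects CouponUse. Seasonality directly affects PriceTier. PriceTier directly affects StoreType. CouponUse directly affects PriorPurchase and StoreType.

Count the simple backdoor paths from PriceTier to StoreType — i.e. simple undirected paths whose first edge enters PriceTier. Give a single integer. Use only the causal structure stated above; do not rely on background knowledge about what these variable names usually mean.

0

A backdoor path from PriceTier to StoreType is any simple undirected path whose first edge points into PriceTier (i.e. leaves PriceTier via a parent).
Parents of PriceTier: {Seasonality}.
No simple path from any parent of PriceTier reaches StoreType without revisiting PriceTier, so there are no backdoor paths.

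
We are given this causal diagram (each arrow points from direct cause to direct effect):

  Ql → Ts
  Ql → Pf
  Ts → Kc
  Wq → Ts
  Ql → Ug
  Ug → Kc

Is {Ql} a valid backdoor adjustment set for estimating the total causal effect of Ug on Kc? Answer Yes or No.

Backdoor paths from Ug to Kc (paths whose first edge points into Ug):
  P1: Ug <- Ql -> Ts -> Kc
Condition 1 (no descendant of Ug in the set): holds — descendants of Ug are {Kc}; none are in {Ql}.
Condition 2 (every backdoor path blocked by {Ql}):
  P1: blocked at fork node Ql ∈ conditioning set.
{Ql} satisfies the backdoor criterion.

Yes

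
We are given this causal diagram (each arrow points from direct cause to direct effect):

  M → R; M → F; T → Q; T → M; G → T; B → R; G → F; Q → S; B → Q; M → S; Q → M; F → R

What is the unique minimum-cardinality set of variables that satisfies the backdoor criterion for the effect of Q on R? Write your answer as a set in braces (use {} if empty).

Variables eligible for adjustment (non-descendants of Q, excluding Q and R): {B, G, T}.
Backdoor paths from Q to R:
  P1: Q <- B -> R
  P2: Q <- T <- G -> F <- M -> R
  P3: Q <- T <- G -> F -> R
  P4: Q <- T -> M -> F -> R
  P5: Q <- T -> M -> R
The empty set is not sufficient: P1 (Q <- B -> R) has no collider blocking it and no conditioned non-collider, so it is open.
Try {B, T}:
  P1: blocked at fork node B ∈ conditioning set.
  P2: blocked at chain node T ∈ conditioning set.
  P3: blocked at chain node T ∈ conditioning set.
  P4: blocked at fork node T ∈ conditioning set.
  P5: blocked at fork node T ∈ conditioning set.
{B, T} contains no descendant of Q and blocks every backdoor path.
Every element of {B, T} is needed (dropping B leaves P1 open; dropping T leaves P3 open), so no proper subset is valid.
Among all size-2 subsets of the eligible variables, only {B, T} blocks every backdoor path, so it is the unique smallest valid adjustment set.

{B, T}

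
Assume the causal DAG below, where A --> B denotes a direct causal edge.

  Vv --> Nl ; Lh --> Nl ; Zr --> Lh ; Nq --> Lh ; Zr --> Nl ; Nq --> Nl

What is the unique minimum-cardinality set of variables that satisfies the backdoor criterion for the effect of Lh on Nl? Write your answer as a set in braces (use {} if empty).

Variables eligible for adjustment (non-descendants of Lh, excluding Lh and Nl): {Nq, Vv, Zr}.
Backdoor paths from Lh to Nl:
  P1: Lh <- Zr -> Nl
  P2: Lh <- Nq -> Nl
The empty set is not sufficient: P1 (Lh <- Zr -> Nl) has no collider blocking it and no conditioned non-collider, so it is open.
Try {Nq, Zr}:
  P1: blocked at fork node Zr ∈ conditioning set.
  P2: blocked at fork node Nq ∈ conditioning set.
{Nq, Zr} contains no descendant of Lh and blocks every backdoor path.
Every element of {Nq, Zr} is needed (dropping Nq leaves P2 open; dropping Zr leaves P1 open), so no proper subset is valid.
Among all size-2 subsets of the eligible variables, only {Nq, Zr} blocks every backdoor path, so it is the unique smallest valid adjustment set.

{Nq, Zr}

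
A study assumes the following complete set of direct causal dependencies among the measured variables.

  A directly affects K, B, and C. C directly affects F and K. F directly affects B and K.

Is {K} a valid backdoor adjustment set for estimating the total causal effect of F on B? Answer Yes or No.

Backdoor paths from F to B (paths whose first edge points into F):
  P1: F <- C <- A -> B
  P2: F <- C -> K <- A -> B
Condition 1 (no descendant of F in the set): FAILS — K is a descendant of F.
Condition 2 (every backdoor path blocked by {K}):
  P1: open — no interior node is in the conditioning set.
  P2: open — collider(s) K are conditioned on (or have a conditioned descendant) and no non-collider on the path is in the set.
{K} does not satisfy the backdoor criterion.

No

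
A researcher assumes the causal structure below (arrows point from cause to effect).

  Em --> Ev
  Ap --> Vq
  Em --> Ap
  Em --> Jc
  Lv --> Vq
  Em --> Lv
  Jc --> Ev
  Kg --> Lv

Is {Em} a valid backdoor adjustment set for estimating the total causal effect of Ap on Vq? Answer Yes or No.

Backdoor paths from Ap to Vq (paths whose first edge points into Ap):
  P1: Ap <- Em -> Lv -> Vq
Condition 1 (no descendant of Ap in the set): holds — descendants of Ap are {Vq}; none are in {Em}.
Condition 2 (every backdoor path blocked by {Em}):
  P1: blocked at fork node Em ∈ conditioning set.
{Em} satisfies the backdoor criterion.

Yes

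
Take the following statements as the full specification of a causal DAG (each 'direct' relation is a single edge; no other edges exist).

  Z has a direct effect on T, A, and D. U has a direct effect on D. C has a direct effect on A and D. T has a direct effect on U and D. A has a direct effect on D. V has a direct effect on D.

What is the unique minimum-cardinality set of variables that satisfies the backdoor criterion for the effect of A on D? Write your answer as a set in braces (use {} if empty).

{C, Z}

Variables eligible for adjustment (non-descendants of A, excluding A and D): {C, T, U, V, Z}.
Backdoor paths from A to D:
  P1: A <- Z -> T -> U -> D
  P2: A <- Z -> T -> D
  P3: A <- Z -> D
  P4: A <- C -> D
The empty set is not sufficient: P1 (A <- Z -> T -> U -> D) has no collider blocking it and no conditioned non-collider, so it is open.
Try {C, Z}:
  P1: blocked at fork node Z ∈ conditioning set.
  P2: blocked at fork node Z ∈ conditioning set.
  P3: blocked at fork node Z ∈ conditioning set.
  P4: blocked at fork node C ∈ conditioning set.
{C, Z} contains no descendant of A and blocks every backdoor path.
Every element of {C, Z} is needed (dropping C leaves P4 open; dropping Z leaves P1 open), so no proper subset is valid.
Among all size-2 subsets of the eligible variables, only {C, Z} blocks every backdoor path, so it is the unique smallest valid adjustment set.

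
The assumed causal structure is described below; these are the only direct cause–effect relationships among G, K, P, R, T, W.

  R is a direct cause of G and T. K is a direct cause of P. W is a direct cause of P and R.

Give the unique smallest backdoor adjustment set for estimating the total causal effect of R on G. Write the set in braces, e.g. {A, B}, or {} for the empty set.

Variables eligible for adjustment (non-descendants of R, excluding R and G): {K, P, W}.
Backdoor paths from R to G:
  (none)
With no backdoor paths the empty set already satisfies the criterion, and it is trivially minimal.

{}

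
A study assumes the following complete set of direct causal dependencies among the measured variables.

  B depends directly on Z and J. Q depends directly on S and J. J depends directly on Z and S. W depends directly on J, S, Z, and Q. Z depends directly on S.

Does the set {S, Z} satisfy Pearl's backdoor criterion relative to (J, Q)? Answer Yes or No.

Yes

Backdoor paths from J to Q (paths whose first edge points into J):
  P1: J <- S -> Z -> W <- Q
  P2: J <- S -> Q
  P3: J <- S -> W <- Q
  P4: J <- Z <- S -> Q
  P5: J <- Z <- S -> W <- Q
  P6: J <- Z -> W <- S -> Q
  P7: J <- Z -> W <- Q
Condition 1 (no descendant of J in the set): holds — descendants of J are {B, Q, W}; none are in {S, Z}.
Condition 2 (every backdoor path blocked by {S, Z}):
  P1: blocked at fork node S ∈ conditioning set.
  P2: blocked at fork node S ∈ conditioning set.
  P3: blocked at fork node S ∈ conditioning set.
  P4: blocked at chain node Z ∈ conditioning set.
  P5: blocked at chain node Z ∈ conditioning set.
  P6: blocked at fork node Z ∈ conditioning set.
  P7: blocked at fork node Z ∈ conditioning set.
{S, Z} satisfies the backdoor criterion.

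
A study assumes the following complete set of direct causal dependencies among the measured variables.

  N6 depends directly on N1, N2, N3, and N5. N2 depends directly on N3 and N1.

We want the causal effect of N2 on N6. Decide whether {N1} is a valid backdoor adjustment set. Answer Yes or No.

Backdoor paths from N2 to N6 (paths whose first edge points into N2):
  P1: N2 <- N1 -> N6
  P2: N2 <- N3 -> N6
Condition 1 (no descendant of N2 in the set): holds — descendants of N2 are {N6}; none are in {N1}.
Condition 2 (every backdoor path blocked by {N1}):
  P1: blocked at fork node N1 ∈ conditioning set.
  P2: open — no interior node is in the conditioning set.
{N1} does not satisfy the backdoor criterion.

No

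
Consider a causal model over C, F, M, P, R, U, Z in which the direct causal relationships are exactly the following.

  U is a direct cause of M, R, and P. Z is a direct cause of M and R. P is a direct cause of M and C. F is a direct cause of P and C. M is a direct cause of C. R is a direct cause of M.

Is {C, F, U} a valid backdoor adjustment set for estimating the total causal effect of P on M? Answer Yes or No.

No

Backdoor paths from P to M (paths whose first edge points into P):
  P1: P <- F -> C <- M
  P2: P <- U -> R <- Z -> M
  P3: P <- U -> R -> M
  P4: P <- U -> M
Condition 1 (no descendant of P in the set): FAILS — C is a descendant of P.
Condition 2 (every backdoor path blocked by {C, F, U}):
  P1: blocked at fork node F ∈ conditioning set.
  P2: blocked at fork node U ∈ conditioning set.
  P3: blocked at fork node U ∈ conditioning set.
  P4: blocked at fork node U ∈ conditioning set.
{C, F, U} does not satisfy the backdoor criterion.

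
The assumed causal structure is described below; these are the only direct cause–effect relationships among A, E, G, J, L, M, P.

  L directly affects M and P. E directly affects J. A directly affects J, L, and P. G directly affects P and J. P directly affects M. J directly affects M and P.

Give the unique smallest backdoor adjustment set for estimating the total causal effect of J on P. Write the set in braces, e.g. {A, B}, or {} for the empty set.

Variables eligible for adjustment (non-descendants of J, excluding J and P): {A, E, G, L}.
Backdoor paths from J to P:
  P1: J <- A -> L -> P
  P2: J <- A -> L -> M <- P
  P3: J <- A -> P
  P4: J <- G -> P
The empty set is not sufficient: P1 (J <- A -> L -> P) has no collider blocking it and no conditioned non-collider, so it is open.
Try {A, G}:
  P1: blocked at fork node A ∈ conditioning set.
  P2: blocked at fork node A ∈ conditioning set.
  P3: blocked at fork node A ∈ conditioning set.
  P4: blocked at fork node G ∈ conditioning set.
{A, G} contains no descendant of J and blocks every backdoor path.
Every element of {A, G} is needed (dropping A leaves P1 open; dropping G leaves P4 open), so no proper subset is valid.
Among all size-2 subsets of the eligible variables, only {A, G} blocks every backdoor path, so it is the unique smallest valid adjustment set.

{A, G}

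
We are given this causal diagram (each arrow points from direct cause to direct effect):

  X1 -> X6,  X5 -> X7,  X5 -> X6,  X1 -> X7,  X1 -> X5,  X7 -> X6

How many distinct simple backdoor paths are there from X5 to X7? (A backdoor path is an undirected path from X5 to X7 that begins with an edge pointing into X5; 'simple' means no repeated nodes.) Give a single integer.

A backdoor path from X5 to X7 is any simple undirected path whose first edge points into X5 (i.e. leaves X5 via a parent).
Parents of X5: {X1}.
Enumerating:
  P1: X5 <- X1 -> X7
  P2: X5 <- X1 -> X6 <- X7
That exhausts the simple backdoor paths. Count: 2.

2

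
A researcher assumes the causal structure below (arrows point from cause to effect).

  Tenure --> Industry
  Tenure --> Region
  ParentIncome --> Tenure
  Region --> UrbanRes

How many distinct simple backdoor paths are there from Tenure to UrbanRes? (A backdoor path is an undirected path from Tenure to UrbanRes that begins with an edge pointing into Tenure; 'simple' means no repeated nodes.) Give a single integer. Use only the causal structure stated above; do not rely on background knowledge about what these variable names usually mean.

A backdoor path from Tenure to UrbanRes is any simple undirected path whose first edge points into Tenure (i.e. leaves Tenure via a parent).
Parents of Tenure: {ParentIncome}.
No simple path from any parent of Tenure reaches UrbanRes without revisiting Tenure, so there are no backdoor paths.

0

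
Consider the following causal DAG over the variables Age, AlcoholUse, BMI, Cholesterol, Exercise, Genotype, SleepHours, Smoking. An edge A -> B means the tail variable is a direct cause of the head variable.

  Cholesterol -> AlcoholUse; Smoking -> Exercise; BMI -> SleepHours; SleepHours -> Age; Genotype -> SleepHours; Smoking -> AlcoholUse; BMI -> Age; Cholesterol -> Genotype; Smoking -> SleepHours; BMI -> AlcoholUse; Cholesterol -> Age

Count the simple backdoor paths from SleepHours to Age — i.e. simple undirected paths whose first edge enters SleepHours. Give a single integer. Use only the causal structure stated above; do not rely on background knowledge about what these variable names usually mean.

6

A backdoor path from SleepHours to Age is any simple undirected path whose first edge points into SleepHours (i.e. leaves SleepHours via a parent).
Parents of SleepHours: {BMI, Genotype, Smoking}.
Enumerating:
  P1: SleepHours <- BMI -> Age
  P2: SleepHours <- BMI -> AlcoholUse <- Cholesterol -> Age
  P3: SleepHours <- Smoking -> AlcoholUse <- BMI -> Age
  P4: SleepHours <- Smoking -> AlcoholUse <- Cholesterol -> Age
  P5: SleepHours <- Genotype <- Cholesterol -> Age
  P6: SleepHours <- Genotype <- Cholesterol -> AlcoholUse <- BMI -> Age
That exhausts the simple backdoor paths. Count: 6.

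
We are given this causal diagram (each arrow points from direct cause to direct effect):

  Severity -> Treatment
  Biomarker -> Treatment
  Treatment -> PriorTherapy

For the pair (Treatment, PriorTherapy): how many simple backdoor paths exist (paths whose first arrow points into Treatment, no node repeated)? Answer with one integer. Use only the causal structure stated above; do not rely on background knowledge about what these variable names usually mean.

0

A backdoor path from Treatment to PriorTherapy is any simple undirected path whose first edge points into Treatment (i.e. leaves Treatment via a parent).
Parents of Treatment: {Biomarker, Severity}.
No simple path from any parent of Treatment reaches PriorTherapy without revisiting Treatment, so there are no backdoor paths.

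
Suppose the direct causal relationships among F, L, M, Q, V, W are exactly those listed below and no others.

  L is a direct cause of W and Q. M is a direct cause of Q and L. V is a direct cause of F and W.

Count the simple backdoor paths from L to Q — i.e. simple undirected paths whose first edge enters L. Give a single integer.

1

A backdoor path from L to Q is any simple undirected path whose first edge points into L (i.e. leaves L via a parent).
Parents of L: {M}.
Enumerating:
  P1: L <- M -> Q
That exhausts the simple backdoor paths. Count: 1.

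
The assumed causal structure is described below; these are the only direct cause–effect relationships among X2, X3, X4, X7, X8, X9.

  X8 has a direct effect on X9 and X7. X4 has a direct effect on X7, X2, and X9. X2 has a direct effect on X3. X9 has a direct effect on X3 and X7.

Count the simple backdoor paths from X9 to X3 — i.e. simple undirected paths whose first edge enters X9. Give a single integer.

A backdoor path from X9 to X3 is any simple undirected path whose first edge points into X9 (i.e. leaves X9 via a parent).
Parents of X9: {X4, X8}.
Enumerating:
  P1: X9 <- X8 -> X7 <- X4 -> X2 -> X3
  P2: X9 <- X4 -> X2 -> X3
That exhausts the simple backdoor paths. Count: 2.

2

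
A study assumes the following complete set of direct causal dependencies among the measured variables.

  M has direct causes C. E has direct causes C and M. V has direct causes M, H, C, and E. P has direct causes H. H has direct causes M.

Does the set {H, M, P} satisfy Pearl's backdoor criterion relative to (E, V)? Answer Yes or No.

Backdoor paths from E to V (paths whose first edge points into E):
  P1: E <- C -> M -> H -> V
  P2: E <- C -> M -> V
  P3: E <- C -> V
  P4: E <- M <- C -> V
  P5: E <- M -> H -> V
  P6: E <- M -> V
Condition 1 (no descendant of E in the set): holds — descendants of E are {V}; none are in {H, M, P}.
Condition 2 (every backdoor path blocked by {H, M, P}):
  P1: blocked at chain node M ∈ conditioning set.
  P2: blocked at chain node M ∈ conditioning set.
  P3: open — no interior node is in the conditioning set.
  P4: blocked at chain node M ∈ conditioning set.
  P5: blocked at fork node M ∈ conditioning set.
  P6: blocked at fork node M ∈ conditioning set.
{H, M, P} does not satisfy the backdoor criterion.

No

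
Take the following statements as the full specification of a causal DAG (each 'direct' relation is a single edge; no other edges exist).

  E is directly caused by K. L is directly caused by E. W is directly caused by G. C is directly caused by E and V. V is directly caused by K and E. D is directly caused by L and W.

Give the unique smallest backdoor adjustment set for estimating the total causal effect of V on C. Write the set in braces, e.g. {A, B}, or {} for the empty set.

{E}

Variables eligible for adjustment (non-descendants of V, excluding V and C): {D, E, G, K, L, W}.
Backdoor paths from V to C:
  P1: V <- K -> E -> C
  P2: V <- E -> C
The empty set is not sufficient: P1 (V <- K -> E -> C) has no collider blocking it and no conditioned non-collider, so it is open.
Try {E}:
  P1: blocked at chain node E ∈ conditioning set.
  P2: blocked at fork node E ∈ conditioning set.
{E} contains no descendant of V and blocks every backdoor path.
No other singleton works — e.g. {G} leaves P1 open — so {E} is the unique smallest valid adjustment set.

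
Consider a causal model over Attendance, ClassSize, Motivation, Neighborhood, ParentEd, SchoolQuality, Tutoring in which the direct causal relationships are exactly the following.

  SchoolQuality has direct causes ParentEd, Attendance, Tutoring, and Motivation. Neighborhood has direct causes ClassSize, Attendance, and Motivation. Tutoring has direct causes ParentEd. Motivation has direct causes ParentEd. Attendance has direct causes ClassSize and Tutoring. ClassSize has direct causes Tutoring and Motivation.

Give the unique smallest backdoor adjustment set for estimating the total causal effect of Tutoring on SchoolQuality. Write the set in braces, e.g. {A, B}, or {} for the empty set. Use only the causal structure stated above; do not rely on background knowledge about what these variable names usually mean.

Variables eligible for adjustment (non-descendants of Tutoring, excluding Tutoring and SchoolQuality): {Motivation, ParentEd}.
Backdoor paths from Tutoring to SchoolQuality:
  P1: Tutoring <- ParentEd -> Motivation -> ClassSize -> Attendance -> SchoolQuality
  P2: Tutoring <- ParentEd -> Motivation -> ClassSize -> Neighborhood <- Attendance -> SchoolQuality
  P3: Tutoring <- ParentEd -> Motivation -> Neighborhood <- ClassSize -> Attendance -> SchoolQuality
  P4: Tutoring <- ParentEd -> Motivation -> Neighborhood <- Attendance -> SchoolQuality
  P5: Tutoring <- ParentEd -> Motivation -> SchoolQuality
  P6: Tutoring <- ParentEd -> SchoolQuality
The empty set is not sufficient: P1 (Tutoring <- ParentEd -> Motivation -> ClassSize -> Attendance -> SchoolQuality) has no collider blocking it and no conditioned non-collider, so it is open.
Try {ParentEd}:
  P1: blocked at fork node ParentEd ∈ conditioning set.
  P2: blocked at fork node ParentEd ∈ conditioning set.
  P3: blocked at fork node ParentEd ∈ conditioning set.
  P4: blocked at fork node ParentEd ∈ conditioning set.
  P5: blocked at fork node ParentEd ∈ conditioning set.
  P6: blocked at fork node ParentEd ∈ conditioning set.
{ParentEd} contains no descendant of Tutoring and blocks every backdoor path.
No other singleton works — e.g. {Motivation} leaves P6 open — so {ParentEd} is the unique smallest valid adjustment set.

{ParentEd}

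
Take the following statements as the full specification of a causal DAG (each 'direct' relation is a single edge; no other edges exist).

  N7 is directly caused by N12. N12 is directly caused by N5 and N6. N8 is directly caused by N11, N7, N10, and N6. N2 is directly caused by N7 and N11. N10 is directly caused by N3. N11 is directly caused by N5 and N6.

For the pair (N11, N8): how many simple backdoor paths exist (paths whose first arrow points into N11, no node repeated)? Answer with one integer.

4

A backdoor path from N11 to N8 is any simple undirected path whose first edge points into N11 (i.e. leaves N11 via a parent).
Parents of N11: {N5, N6}.
Enumerating:
  P1: N11 <- N5 -> N12 <- N6 -> N8
  P2: N11 <- N5 -> N12 -> N7 -> N8
  P3: N11 <- N6 -> N12 -> N7 -> N8
  P4: N11 <- N6 -> N8
That exhausts the simple backdoor paths. Count: 4.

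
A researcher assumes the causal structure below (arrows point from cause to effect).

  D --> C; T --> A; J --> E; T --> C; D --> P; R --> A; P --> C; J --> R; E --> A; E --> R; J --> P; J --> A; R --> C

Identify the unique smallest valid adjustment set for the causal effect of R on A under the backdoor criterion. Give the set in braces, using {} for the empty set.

{E, J}

Variables eligible for adjustment (non-descendants of R, excluding R and A): {D, E, J, P, T}.
Backdoor paths from R to A:
  P1: R <- J -> E -> A
  P2: R <- J -> P <- D -> C <- T -> A
  P3: R <- J -> P -> C <- T -> A
  P4: R <- J -> A
  P5: R <- E <- J -> P <- D -> C <- T -> A
  P6: R <- E <- J -> P -> C <- T -> A
  P7: R <- E <- J -> A
  P8: R <- E -> A
The empty set is not sufficient: P1 (R <- J -> E -> A) has no collider blocking it and no conditioned non-collider, so it is open.
Try {E, J}:
  P1: blocked at fork node J ∈ conditioning set.
  P2: blocked at fork node J ∈ conditioning set.
  P3: blocked at fork node J ∈ conditioning set.
  P4: blocked at fork node J ∈ conditioning set.
  P5: blocked at chain node E ∈ conditioning set.
  P6: blocked at chain node E ∈ conditioning set.
  P7: blocked at chain node E ∈ conditioning set.
  P8: blocked at fork node E ∈ conditioning set.
{E, J} contains no descendant of R and blocks every backdoor path.
Every element of {E, J} is needed (dropping E leaves P8 open; dropping J leaves P4 open), so no proper subset is valid.
Among all size-2 subsets of the eligible variables, only {E, J} blocks every backdoor path, so it is the unique smallest valid adjustment set.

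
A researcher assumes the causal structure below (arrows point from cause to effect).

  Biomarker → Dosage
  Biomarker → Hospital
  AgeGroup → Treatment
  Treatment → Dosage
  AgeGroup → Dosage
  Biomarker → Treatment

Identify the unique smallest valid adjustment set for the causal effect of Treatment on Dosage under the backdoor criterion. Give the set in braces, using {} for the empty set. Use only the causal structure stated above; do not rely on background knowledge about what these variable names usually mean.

{AgeGroup, Biomarker}

Variables eligible for adjustment (non-descendants of Treatment, excluding Treatment and Dosage): {AgeGroup, Biomarker, Hospital}.
Backdoor paths from Treatment to Dosage:
  P1: Treatment <- AgeGroup -> Dosage
  P2: Treatment <- Biomarker -> Dosage
The empty set is not sufficient: P1 (Treatment <- AgeGroup -> Dosage) has no collider blocking it and no conditioned non-collider, so it is open.
Try {AgeGroup, Biomarker}:
  P1: blocked at fork node AgeGroup ∈ conditioning set.
  P2: blocked at fork node Biomarker ∈ conditioning set.
{AgeGroup, Biomarker} contains no descendant of Treatment and blocks every backdoor path.
Every element of {AgeGroup, Biomarker} is needed (dropping AgeGroup leaves P1 open; dropping Biomarker leaves P2 open), so no proper subset is valid.
Among all size-2 subsets of the eligible variables, only {AgeGroup, Biomarker} blocks every backdoor path, so it is the unique smallest valid adjustment set.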